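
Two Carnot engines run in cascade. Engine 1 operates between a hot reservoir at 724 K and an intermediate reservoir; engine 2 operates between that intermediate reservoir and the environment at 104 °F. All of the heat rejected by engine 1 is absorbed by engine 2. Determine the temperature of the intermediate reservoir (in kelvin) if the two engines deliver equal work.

T_m ≈ 519 K

T_C = 104 °F → (104 − 32) × 5/9 = 40.00 °C = 313.15 K.
For reversible stages Q_m = Q_H·(T_m/T_H). Setting W₁ = Q_H(1 − T_m/T_H) equal to W₂ = Q_m(1 − T_C/T_m) = Q_H·(T_m − T_C)/T_H gives T_H − T_m = T_m − T_C, so T_m = (T_H + T_C)/2 = (724.00 + 313.15)/2 = 519 K.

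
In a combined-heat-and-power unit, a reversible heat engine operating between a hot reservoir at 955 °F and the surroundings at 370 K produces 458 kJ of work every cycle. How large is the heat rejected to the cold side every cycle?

T_H = 955 °F → (955 − 32) × 5/9 = 512.78 °C = 785.93 K.
η_rev = 1 − T_C/T_H = 1 − 370.00/785.93 = 0.5292.
Since Q_C/Q_H = T_C/T_H and Q_H = W/η, Q_C = W·T_C/(T_H − T_C) = 458 × 370.00/415.93 = 407 kJ.

Q_C ≈ 407 kJ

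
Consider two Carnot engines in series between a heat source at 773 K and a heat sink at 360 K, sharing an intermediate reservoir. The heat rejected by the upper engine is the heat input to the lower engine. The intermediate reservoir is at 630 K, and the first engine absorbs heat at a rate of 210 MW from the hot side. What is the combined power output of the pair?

Two reversible stages in series are equivalent to a single Carnot engine between T_H and T_C, so η_total = 1 − T_C/T_H = 1 − 360.00/773.00 = 0.5343.
W_total = η_total · Q_H = 0.5343 × 210 = 112 MW.

Ẇ_total ≈ 112 MW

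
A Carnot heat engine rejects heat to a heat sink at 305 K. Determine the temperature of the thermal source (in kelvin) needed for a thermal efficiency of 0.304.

T_H ≈ 438.2 K

From η = 1 − T_C/T_H, solving for T_H gives T_H = T_C/(1 − η) = 305.00/(1 − 0.304) = 438.2 K.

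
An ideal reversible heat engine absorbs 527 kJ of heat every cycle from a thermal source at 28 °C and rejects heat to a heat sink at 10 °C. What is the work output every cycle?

T_H = 28 °C → 28 + 273.15 = 301.15 K.
T_C = 10 °C → 10 + 273.15 = 283.15 K.
η_rev = 1 − T_C/T_H = 1 − 283.15/301.15 = 0.0598.
W = η·Q_H = 0.0598 × 527 = 31.50 kJ.

W ≈ 31.50 kJ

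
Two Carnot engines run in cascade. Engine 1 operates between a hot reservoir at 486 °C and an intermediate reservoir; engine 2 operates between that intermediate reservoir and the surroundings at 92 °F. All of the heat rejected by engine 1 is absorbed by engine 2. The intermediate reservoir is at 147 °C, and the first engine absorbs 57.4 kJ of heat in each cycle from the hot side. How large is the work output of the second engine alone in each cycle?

W₂ ≈ 8.59 kJ

T_H = 486 °C → 486 + 273.15 = 759.15 K.
T_C = 92 °F → (92 − 32) × 5/9 = 33.33 °C = 306.48 K.
T_m = 147 °C → 147 + 273.15 = 420.15 K.
Heat entering the second stage: Q_m = Q_H·(T_m/T_H) = 57.4 × 420.15/759.15 = 31.8 kJ.
Second-stage efficiency η₂ = 1 − T_C/T_m = 1 − 306.48/420.15 = 0.2705, so W₂ = η₂·Q_m = 8.59 kJ.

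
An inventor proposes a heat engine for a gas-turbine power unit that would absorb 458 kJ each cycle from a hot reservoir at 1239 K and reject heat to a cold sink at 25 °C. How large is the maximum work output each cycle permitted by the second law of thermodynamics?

W_max ≈ 348 kJ

T_C = 25 °C → 25 + 273.15 = 298.15 K.
The upper bound on efficiency is η_max = 1 − T_C/T_H = 1 − 298.15/1239.00 = 0.7594.
W_max = η_max · Q_H = 0.7594 × 458 = 348 kJ.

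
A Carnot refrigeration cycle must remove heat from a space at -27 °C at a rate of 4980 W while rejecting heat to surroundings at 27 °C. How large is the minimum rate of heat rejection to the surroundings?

Q̇_H ≈ 6070 W

T_H = 27 °C → 27 + 273.15 = 300.15 K.
T_C = -27 °C → -27 + 273.15 = 246.15 K.
For a reversible cycle Q_H/Q_C = T_H/T_C, so Q_H = Q_C·T_H/T_C = 4980 × 300.15/246.15 = 6070 W.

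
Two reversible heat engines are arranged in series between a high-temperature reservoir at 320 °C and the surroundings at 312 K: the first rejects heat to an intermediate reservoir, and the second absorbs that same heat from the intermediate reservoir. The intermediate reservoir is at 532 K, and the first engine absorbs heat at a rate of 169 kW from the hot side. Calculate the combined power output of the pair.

Ẇ_total ≈ 80.1 kW

T_H = 320 °C → 320 + 273.15 = 593.15 K.
Two reversible stages in series are equivalent to a single Carnot engine between T_H and T_C, so η_total = 1 − T_C/T_H = 1 − 312.00/593.15 = 0.4740.
W_total = η_total · Q_H = 0.4740 × 169 = 80.1 kW.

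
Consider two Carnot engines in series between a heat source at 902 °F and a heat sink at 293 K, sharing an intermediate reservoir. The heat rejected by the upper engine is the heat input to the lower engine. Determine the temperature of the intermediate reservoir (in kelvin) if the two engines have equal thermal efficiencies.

T_m ≈ 470.8 K

T_H = 902 °F → (902 − 32) × 5/9 = 483.33 °C = 756.48 K.
Equal efficiencies require 1 − T_m/T_H = 1 − T_C/T_m, i.e. T_m/T_H = T_C/T_m, so T_m = √(T_H·T_C) = √(756.48 × 293.00) = 470.8 K.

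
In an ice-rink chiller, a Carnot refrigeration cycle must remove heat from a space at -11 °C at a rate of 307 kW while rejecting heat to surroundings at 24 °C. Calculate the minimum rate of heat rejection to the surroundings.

T_H = 24 °C → 24 + 273.15 = 297.15 K.
T_C = -11 °C → -11 + 273.15 = 262.15 K.
For a reversible cycle Q_H/Q_C = T_H/T_C, so Q_H = Q_C·T_H/T_C = 307 × 297.15/262.15 = 348 kW.

Q̇_H ≈ 348 kW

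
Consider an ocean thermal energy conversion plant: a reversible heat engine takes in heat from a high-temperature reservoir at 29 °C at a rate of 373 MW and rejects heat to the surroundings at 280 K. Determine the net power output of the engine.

T_H = 29 °C → 29 + 273.15 = 302.15 K.
For a reversible engine, η = 1 − T_C/T_H = 1 − 280.00/302.15 = 0.0733.
W = η·Q_H = 0.0733 × 373 = 27.3 MW.

Ẇ ≈ 27.3 MW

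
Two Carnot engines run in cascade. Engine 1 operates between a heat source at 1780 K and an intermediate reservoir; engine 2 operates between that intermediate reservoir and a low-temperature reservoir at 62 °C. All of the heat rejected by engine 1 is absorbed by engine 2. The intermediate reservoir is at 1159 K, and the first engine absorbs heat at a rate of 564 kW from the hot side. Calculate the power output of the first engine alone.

Ẇ₁ ≈ 197 kW

T_C = 62 °C → 62 + 273.15 = 335.15 K.
First-stage efficiency η₁ = 1 − T_m/T_H = 1 − 1159.00/1780.00 = 0.3489.
W₁ = η₁·Q_H = 0.3489 × 564 = 197 kW.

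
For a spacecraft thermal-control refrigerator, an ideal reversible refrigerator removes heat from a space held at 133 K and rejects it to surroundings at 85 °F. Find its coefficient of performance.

COP_R ≈ 0.784

T_H = 85 °F → (85 − 32) × 5/9 = 29.44 °C = 302.59 K.
For a reversible refrigerator, COP_R = T_C/(T_H − T_C) = 133.00/(302.59 − 133.00) = 0.784.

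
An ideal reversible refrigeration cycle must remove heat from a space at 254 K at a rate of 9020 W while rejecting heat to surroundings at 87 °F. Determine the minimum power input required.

T_H = 87 °F → (87 − 32) × 5/9 = 30.56 °C = 303.71 K.
Carnot COP: COP_R = T_C/(T_H − T_C) = 254.00/49.71 = 5.1101.
W = Q_C/COP_R = 9020/5.1101 = 1765 W.

Ẇ_in ≈ 1765 W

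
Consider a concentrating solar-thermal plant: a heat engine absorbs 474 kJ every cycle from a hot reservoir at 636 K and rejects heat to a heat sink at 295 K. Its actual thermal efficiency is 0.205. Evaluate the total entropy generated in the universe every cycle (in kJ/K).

W = η·Q_H = 0.205 × 474 = 97.17 kJ, so Q_C = Q_H − W = 376.8 kJ.
Reservoir entropy changes: ΔS_H = −Q_H/T_H = −474/636.00 = -0.7453 kJ/K and ΔS_C = +Q_C/T_C = 376.8/295.00 = 1.277 kJ/K.
ΔS_univ = −Q_H/T_H + Q_C/T_C = 0.532 kJ/K (> 0, since η = 0.205 < η_Carnot = 0.536).

ΔS_univ ≈ 0.532 kJ/K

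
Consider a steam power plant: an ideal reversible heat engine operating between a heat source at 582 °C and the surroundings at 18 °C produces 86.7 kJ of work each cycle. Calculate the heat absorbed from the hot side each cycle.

T_H = 582 °C → 582 + 273.15 = 855.15 K.
T_C = 18 °C → 18 + 273.15 = 291.15 K.
Since the cycle is reversible, η = 1 − T_C/T_H = 1 − 291.15/855.15 = 0.6595.
Q_H = W/η = 86.7/0.6595 = 131 kJ.

Q_H ≈ 131 kJ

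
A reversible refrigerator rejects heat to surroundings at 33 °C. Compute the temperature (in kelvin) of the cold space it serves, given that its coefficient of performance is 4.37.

T_H = 33 °C → 33 + 273.15 = 306.15 K.
COP_R = T_C/(T_H − T_C) ⇒ T_C = T_H·COP_R/(1 + COP_R) = 306.15 × 4.37/(1 + 4.37) = 249 K.

T_C ≈ 249 K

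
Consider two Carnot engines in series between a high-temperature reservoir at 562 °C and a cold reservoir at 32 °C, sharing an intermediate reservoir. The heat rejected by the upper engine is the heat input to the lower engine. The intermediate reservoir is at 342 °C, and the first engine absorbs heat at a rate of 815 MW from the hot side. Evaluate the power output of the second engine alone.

T_H = 562 °C → 562 + 273.15 = 835.15 K.
T_C = 32 °C → 32 + 273.15 = 305.15 K.
T_m = 342 °C → 342 + 273.15 = 615.15 K.
Heat entering the second stage: Q_m = Q_H·(T_m/T_H) = 815 × 615.15/835.15 = 600 MW.
Second-stage efficiency η₂ = 1 − T_C/T_m = 1 − 305.15/615.15 = 0.5039, so W₂ = η₂·Q_m = 303 MW.

Ẇ₂ ≈ 303 MW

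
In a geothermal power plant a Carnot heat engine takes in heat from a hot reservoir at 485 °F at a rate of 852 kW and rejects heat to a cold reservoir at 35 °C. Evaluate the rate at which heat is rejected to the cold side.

T_H = 485 °F → (485 − 32) × 5/9 = 251.67 °C = 524.82 K.
T_C = 35 °C → 35 + 273.15 = 308.15 K.
The Carnot efficiency is η = 1 − T_C/T_H = 1 − 308.15/524.82 = 0.4128.
For a reversible cycle Q_C/Q_H = T_C/T_H, so Q_C = 852 × 308.15/524.82 = 500.3 kW.

Q̇_C ≈ 500.3 kW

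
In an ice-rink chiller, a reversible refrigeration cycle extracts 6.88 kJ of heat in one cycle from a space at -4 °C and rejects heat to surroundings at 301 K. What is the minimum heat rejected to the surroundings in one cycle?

T_C = -4 °C → -4 + 273.15 = 269.15 K.
For a reversible cycle Q_H/Q_C = T_H/T_C, so Q_H = Q_C·T_H/T_C = 6.88 × 301.00/269.15 = 7.69 kJ.

Q_H ≈ 7.69 kJ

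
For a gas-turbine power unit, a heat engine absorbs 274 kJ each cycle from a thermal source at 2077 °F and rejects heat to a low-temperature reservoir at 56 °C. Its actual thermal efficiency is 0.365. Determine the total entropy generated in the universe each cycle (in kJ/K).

ΔS_univ ≈ 0.3342 kJ/K

T_H = 2077 °F → (2077 − 32) × 5/9 = 1136.11 °C = 1409.26 K.
T_C = 56 °C → 56 + 273.15 = 329.15 K.
W = η·Q_H = 0.365 × 274 = 100.0 kJ, so Q_C = Q_H − W = 174.0 kJ.
The hot reservoir loses entropy Q_H/T_H = 274/1409.26 = 0.1944 kJ/K; the cold reservoir gains Q_C/T_C = 174.0/329.15 = 0.5286 kJ/K.
ΔS_univ = −Q_H/T_H + Q_C/T_C = 0.3342 kJ/K (> 0, since η = 0.365 < η_Carnot = 0.766).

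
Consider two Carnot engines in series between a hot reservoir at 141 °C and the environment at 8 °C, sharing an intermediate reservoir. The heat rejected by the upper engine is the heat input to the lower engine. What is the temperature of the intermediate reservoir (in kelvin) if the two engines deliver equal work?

T_m ≈ 348 K

T_H = 141 °C → 141 + 273.15 = 414.15 K.
T_C = 8 °C → 8 + 273.15 = 281.15 K.
For reversible stages Q_m = Q_H·(T_m/T_H). Setting W₁ = Q_H(1 − T_m/T_H) equal to W₂ = Q_m(1 − T_C/T_m) = Q_H·(T_m − T_C)/T_H gives T_H − T_m = T_m − T_C, so T_m = (T_H + T_C)/2 = (414.15 + 281.15)/2 = 348 K.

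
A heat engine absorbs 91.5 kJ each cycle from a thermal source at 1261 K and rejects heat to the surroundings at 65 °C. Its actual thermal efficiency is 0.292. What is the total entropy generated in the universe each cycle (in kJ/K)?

ΔS_univ ≈ 0.119 kJ/K

T_C = 65 °C → 65 + 273.15 = 338.15 K.
W = η·Q_H = 0.292 × 91.5 = 26.72 kJ, so Q_C = Q_H − W = 64.78 kJ.
Entropy balance on the reservoirs: −Q_H/T_H = -0.07256 kJ/K, +Q_C/T_C = 0.1916 kJ/K.
ΔS_univ = −Q_H/T_H + Q_C/T_C = 0.119 kJ/K (> 0, since η = 0.292 < η_Carnot = 0.732).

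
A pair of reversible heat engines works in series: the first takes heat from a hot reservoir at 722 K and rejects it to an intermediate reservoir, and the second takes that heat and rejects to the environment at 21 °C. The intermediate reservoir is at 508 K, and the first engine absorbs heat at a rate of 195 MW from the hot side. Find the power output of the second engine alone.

T_C = 21 °C → 21 + 273.15 = 294.15 K.
Heat entering the second stage: Q_m = Q_H·(T_m/T_H) = 195 × 508.00/722.00 = 137 MW.
Second-stage efficiency η₂ = 1 − T_C/T_m = 1 − 294.15/508.00 = 0.4210, so W₂ = η₂·Q_m = 57.8 MW.

Ẇ₂ ≈ 57.8 MW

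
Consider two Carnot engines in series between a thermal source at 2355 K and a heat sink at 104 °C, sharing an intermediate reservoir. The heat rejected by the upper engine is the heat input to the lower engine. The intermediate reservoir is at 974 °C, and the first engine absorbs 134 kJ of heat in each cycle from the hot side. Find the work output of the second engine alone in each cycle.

T_C = 104 °C → 104 + 273.15 = 377.15 K.
T_m = 974 °C → 974 + 273.15 = 1247.15 K.
Heat entering the second stage: Q_m = Q_H·(T_m/T_H) = 134 × 1247.15/2355.00 = 71.0 kJ.
Second-stage efficiency η₂ = 1 − T_C/T_m = 1 − 377.15/1247.15 = 0.6976, so W₂ = η₂·Q_m = 49.5 kJ.

W₂ ≈ 49.5 kJ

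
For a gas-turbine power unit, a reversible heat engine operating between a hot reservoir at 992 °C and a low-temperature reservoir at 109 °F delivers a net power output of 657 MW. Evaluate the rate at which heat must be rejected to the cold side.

T_H = 992 °C → 992 + 273.15 = 1265.15 K.
T_C = 109 °F → (109 − 32) × 5/9 = 42.78 °C = 315.93 K.
The Carnot efficiency is η = 1 − T_C/T_H = 1 − 315.93/1265.15 = 0.7503.
Since Q_C/Q_H = T_C/T_H and Q_H = W/η, Q_C = W·T_C/(T_H − T_C) = 657 × 315.93/949.22 = 218.7 MW.

Q̇_C ≈ 218.7 MW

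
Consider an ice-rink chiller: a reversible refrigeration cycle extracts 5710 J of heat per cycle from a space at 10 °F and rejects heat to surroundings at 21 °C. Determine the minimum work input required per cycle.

W_in ≈ 727 J

T_H = 21 °C → 21 + 273.15 = 294.15 K.
T_C = 10 °F → (10 − 32) × 5/9 = -12.22 °C = 260.93 K.
For a reversible refrigerator, COP_R = T_C/(T_H − T_C) = 260.93/33.22 = 7.8540.
W = Q_C/COP_R = 5710/7.8540 = 727 J.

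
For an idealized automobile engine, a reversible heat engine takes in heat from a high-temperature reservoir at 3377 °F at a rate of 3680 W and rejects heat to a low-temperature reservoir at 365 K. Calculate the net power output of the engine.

T_H = 3377 °F → (3377 − 32) × 5/9 = 1858.33 °C = 2131.48 K.
The Carnot efficiency is η = 1 − T_C/T_H = 1 − 365.00/2131.48 = 0.8288.
W = η·Q_H = 0.8288 × 3680 = 3050 W.

Ẇ ≈ 3050 W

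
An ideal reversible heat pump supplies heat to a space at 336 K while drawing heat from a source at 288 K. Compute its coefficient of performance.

For a reversible heat pump, COP_HP = T_H/(T_H − T_C) = 336.00/(336.00 − 288.00) = 7.00.

COP_HP ≈ 7.00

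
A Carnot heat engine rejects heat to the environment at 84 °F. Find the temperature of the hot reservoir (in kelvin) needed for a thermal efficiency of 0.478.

T_C = 84 °F → (84 − 32) × 5/9 = 28.89 °C = 302.04 K.
From η = 1 − T_C/T_H, solving for T_H gives T_H = T_C/(1 − η) = 302.04/(1 − 0.478) = 579 K.

T_H ≈ 579 K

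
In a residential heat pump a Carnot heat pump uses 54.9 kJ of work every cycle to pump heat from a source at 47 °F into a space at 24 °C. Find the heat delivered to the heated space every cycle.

Q_H ≈ 1041 kJ

T_H = 24 °C → 24 + 273.15 = 297.15 K.
T_C = 47 °F → (47 − 32) × 5/9 = 8.33 °C = 281.48 K.
COP_HP = T_H/(T_H − T_C) = 297.15/15.67 = 18.9670.
Q_H = COP_HP · W = 18.9670 × 54.9 = 1041 kJ.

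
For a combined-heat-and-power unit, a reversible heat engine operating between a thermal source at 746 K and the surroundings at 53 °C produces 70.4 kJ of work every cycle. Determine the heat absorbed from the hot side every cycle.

Q_H ≈ 125 kJ

T_C = 53 °C → 53 + 273.15 = 326.15 K.
The Carnot efficiency is η = 1 − T_C/T_H = 1 − 326.15/746.00 = 0.5628.
Q_H = W/η = 70.4/0.5628 = 125 kJ.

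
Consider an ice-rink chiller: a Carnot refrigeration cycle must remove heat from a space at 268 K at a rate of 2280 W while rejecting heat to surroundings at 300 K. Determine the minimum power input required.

Carnot COP: COP_R = T_C/(T_H − T_C) = 268.00/32.00 = 8.3750.
W = Q_C/COP_R = 2280/8.3750 = 272 W.

Ẇ_in ≈ 272 W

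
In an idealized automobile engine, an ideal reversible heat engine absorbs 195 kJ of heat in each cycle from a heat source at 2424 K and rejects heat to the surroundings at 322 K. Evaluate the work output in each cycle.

η_rev = 1 − T_C/T_H = 1 − 322.00/2424.00 = 0.8672.
W = η·Q_H = 0.8672 × 195 = 169.1 kJ.

W ≈ 169.1 kJ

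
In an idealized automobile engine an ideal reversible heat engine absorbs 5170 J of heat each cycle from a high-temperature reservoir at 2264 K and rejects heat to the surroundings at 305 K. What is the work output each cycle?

Carnot efficiency: η = 1 − T_C/T_H = 1 − 305.00/2264.00 = 0.8653.
W = η·Q_H = 0.8653 × 5170 = 4474 J.

W ≈ 4474 J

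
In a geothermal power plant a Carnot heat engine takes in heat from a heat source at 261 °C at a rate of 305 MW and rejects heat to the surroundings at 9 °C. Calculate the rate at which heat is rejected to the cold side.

T_H = 261 °C → 261 + 273.15 = 534.15 K.
T_C = 9 °C → 9 + 273.15 = 282.15 K.
η_rev = 1 − T_C/T_H = 1 − 282.15/534.15 = 0.4718.
For a reversible cycle Q_C/Q_H = T_C/T_H, so Q_C = 305 × 282.15/534.15 = 161 MW.

Q̇_C ≈ 161 MW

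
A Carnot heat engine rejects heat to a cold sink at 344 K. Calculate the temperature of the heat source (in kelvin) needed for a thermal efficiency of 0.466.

T_H ≈ 644 K

From η = 1 − T_C/T_H, solving for T_H gives T_H = T_C/(1 − η) = 344.00/(1 − 0.466) = 644 K.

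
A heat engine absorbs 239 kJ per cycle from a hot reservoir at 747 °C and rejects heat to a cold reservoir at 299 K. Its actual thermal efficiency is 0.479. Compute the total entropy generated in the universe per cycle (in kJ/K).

T_H = 747 °C → 747 + 273.15 = 1020.15 K.
W = η·Q_H = 0.479 × 239 = 114.5 kJ, so Q_C = Q_H − W = 124.5 kJ.
The hot reservoir loses entropy Q_H/T_H = 239/1020.15 = 0.2343 kJ/K; the cold reservoir gains Q_C/T_C = 124.5/299.00 = 0.4165 kJ/K.
ΔS_univ = −Q_H/T_H + Q_C/T_C = 0.1822 kJ/K (> 0, since η = 0.479 < η_Carnot = 0.707).

ΔS_univ ≈ 0.1822 kJ/K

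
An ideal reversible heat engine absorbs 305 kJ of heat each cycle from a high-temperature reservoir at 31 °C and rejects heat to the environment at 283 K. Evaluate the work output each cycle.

W ≈ 21.21 kJ

T_H = 31 °C → 31 + 273.15 = 304.15 K.
Carnot efficiency: η = 1 − T_C/T_H = 1 − 283.00/304.15 = 0.0695.
W = η·Q_H = 0.0695 × 305 = 21.21 kJ.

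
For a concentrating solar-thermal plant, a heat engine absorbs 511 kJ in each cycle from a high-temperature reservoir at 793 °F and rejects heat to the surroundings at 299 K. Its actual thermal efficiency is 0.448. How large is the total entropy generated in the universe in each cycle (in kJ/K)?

T_H = 793 °F → (793 − 32) × 5/9 = 422.78 °C = 695.93 K.
W = η·Q_H = 0.448 × 511 = 228.9 kJ, so Q_C = Q_H − W = 282.1 kJ.
The hot reservoir loses entropy Q_H/T_H = 511/695.93 = 0.7343 kJ/K; the cold reservoir gains Q_C/T_C = 282.1/299.00 = 0.9434 kJ/K.
ΔS_univ = −Q_H/T_H + Q_C/T_C = 0.209 kJ/K (> 0, since η = 0.448 < η_Carnot = 0.570).

ΔS_univ ≈ 0.209 kJ/K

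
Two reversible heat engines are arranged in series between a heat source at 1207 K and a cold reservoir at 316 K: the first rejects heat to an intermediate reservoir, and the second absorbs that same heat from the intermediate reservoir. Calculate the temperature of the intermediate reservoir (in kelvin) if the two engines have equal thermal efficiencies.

T_m ≈ 618 K

Equal efficiencies require 1 − T_m/T_H = 1 − T_C/T_m, i.e. T_m/T_H = T_C/T_m, so T_m = √(T_H·T_C) = √(1207.00 × 316.00) = 618 K.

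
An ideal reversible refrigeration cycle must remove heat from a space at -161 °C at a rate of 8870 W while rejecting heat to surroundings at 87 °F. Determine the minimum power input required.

T_H = 87 °F → (87 − 32) × 5/9 = 30.56 °C = 303.71 K.
T_C = -161 °C → -161 + 273.15 = 112.15 K.
For a reversible refrigerator, COP_R = T_C/(T_H − T_C) = 112.15/191.56 = 0.5855.
W = Q_C/COP_R = 8870/0.5855 = 15200 W.

Ẇ_in ≈ 15200 W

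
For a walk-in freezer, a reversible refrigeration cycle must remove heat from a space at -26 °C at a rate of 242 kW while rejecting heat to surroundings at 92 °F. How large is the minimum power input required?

Ẇ_in ≈ 58.1 kW

T_H = 92 °F → (92 − 32) × 5/9 = 33.33 °C = 306.48 K.
T_C = -26 °C → -26 + 273.15 = 247.15 K.
COP_R = T_C/(T_H − T_C) = 247.15/59.33 = 4.1654.
W = Q_C/COP_R = 242/4.1654 = 58.1 kW.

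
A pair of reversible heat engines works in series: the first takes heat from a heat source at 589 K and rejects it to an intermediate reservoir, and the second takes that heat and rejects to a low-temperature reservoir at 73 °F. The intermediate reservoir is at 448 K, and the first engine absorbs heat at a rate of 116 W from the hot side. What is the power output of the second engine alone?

Ẇ₂ ≈ 29.95 W

T_C = 73 °F → (73 − 32) × 5/9 = 22.78 °C = 295.93 K.
Heat entering the second stage: Q_m = Q_H·(T_m/T_H) = 116 × 448.00/589.00 = 88.23 W.
Second-stage efficiency η₂ = 1 − T_C/T_m = 1 − 295.93/448.00 = 0.3394, so W₂ = η₂·Q_m = 29.95 W.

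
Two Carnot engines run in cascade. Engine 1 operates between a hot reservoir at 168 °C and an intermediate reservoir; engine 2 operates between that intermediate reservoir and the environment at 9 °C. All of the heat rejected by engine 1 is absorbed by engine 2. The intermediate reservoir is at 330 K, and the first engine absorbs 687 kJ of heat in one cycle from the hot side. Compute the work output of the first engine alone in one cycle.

W₁ ≈ 173 kJ

T_H = 168 °C → 168 + 273.15 = 441.15 K.
T_C = 9 °C → 9 + 273.15 = 282.15 K.
First-stage efficiency η₁ = 1 − T_m/T_H = 1 − 330.00/441.15 = 0.2520.
W₁ = η₁·Q_H = 0.2520 × 687 = 173 kJ.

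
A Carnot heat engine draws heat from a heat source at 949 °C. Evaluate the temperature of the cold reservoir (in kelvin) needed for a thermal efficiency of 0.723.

T_H = 949 °C → 949 + 273.15 = 1222.15 K.
From η = 1 − T_C/T_H, T_C = T_H·(1 − η) = 1222.15 × (1 − 0.723) = 338.5 K.

T_C ≈ 338.5 K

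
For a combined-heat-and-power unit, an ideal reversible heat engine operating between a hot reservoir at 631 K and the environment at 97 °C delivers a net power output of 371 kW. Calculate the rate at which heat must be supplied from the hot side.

Q̇_H ≈ 897 kW

T_C = 97 °C → 97 + 273.15 = 370.15 K.
Carnot efficiency: η = 1 − T_C/T_H = 1 − 370.15/631.00 = 0.4134.
Q_H = W/η = 371/0.4134 = 897 kW.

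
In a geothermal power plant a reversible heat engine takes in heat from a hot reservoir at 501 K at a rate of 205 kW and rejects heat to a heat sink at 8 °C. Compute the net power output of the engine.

T_C = 8 °C → 8 + 273.15 = 281.15 K.
The Carnot efficiency is η = 1 − T_C/T_H = 1 − 281.15/501.00 = 0.4388.
W = η·Q_H = 0.4388 × 205 = 90.0 kW.

Ẇ ≈ 90.0 kW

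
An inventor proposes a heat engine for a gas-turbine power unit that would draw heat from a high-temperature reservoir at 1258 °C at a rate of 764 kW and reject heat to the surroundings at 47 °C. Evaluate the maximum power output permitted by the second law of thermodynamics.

Ẇ_max ≈ 604 kW

T_H = 1258 °C → 1258 + 273.15 = 1531.15 K.
T_C = 47 °C → 47 + 273.15 = 320.15 K.
No engine can exceed the Carnot limit: η_max = 1 − T_C/T_H = 1 − 320.15/1531.15 = 0.7909.
W_max = η_max · Q_H = 0.7909 × 764 = 604 kW.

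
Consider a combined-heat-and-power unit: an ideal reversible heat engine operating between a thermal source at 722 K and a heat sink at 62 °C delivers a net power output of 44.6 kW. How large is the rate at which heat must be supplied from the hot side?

T_C = 62 °C → 62 + 273.15 = 335.15 K.
For a reversible engine, η = 1 − T_C/T_H = 1 − 335.15/722.00 = 0.5358.
Q_H = W/η = 44.6/0.5358 = 83.2 kW.

Q̇_H ≈ 83.2 kW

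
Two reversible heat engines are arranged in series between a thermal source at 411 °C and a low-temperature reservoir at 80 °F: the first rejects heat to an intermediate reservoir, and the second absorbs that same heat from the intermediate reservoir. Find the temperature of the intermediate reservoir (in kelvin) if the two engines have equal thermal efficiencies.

T_H = 411 °C → 411 + 273.15 = 684.15 K.
T_C = 80 °F → (80 − 32) × 5/9 = 26.67 °C = 299.82 K.
Equal efficiencies require 1 − T_m/T_H = 1 − T_C/T_m, i.e. T_m/T_H = T_C/T_m, so T_m = √(T_H·T_C) = √(684.15 × 299.82) = 452.9 K.

T_m ≈ 452.9 K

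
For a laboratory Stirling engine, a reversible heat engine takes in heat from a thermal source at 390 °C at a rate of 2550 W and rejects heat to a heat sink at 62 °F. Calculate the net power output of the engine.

T_H = 390 °C → 390 + 273.15 = 663.15 K.
T_C = 62 °F → (62 − 32) × 5/9 = 16.67 °C = 289.82 K.
For a reversible engine, η = 1 − T_C/T_H = 1 − 289.82/663.15 = 0.5630.
W = η·Q_H = 0.5630 × 2550 = 1440 W.

Ẇ ≈ 1440 W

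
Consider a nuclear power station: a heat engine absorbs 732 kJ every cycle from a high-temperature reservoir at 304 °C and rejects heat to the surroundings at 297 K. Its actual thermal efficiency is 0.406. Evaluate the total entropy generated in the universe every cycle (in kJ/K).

T_H = 304 °C → 304 + 273.15 = 577.15 K.
W = η·Q_H = 0.406 × 732 = 297.2 kJ, so Q_C = Q_H − W = 434.8 kJ.
The hot reservoir loses entropy Q_H/T_H = 732/577.15 = 1.268 kJ/K; the cold reservoir gains Q_C/T_C = 434.8/297.00 = 1.464 kJ/K.
ΔS_univ = −Q_H/T_H + Q_C/T_C = 0.1957 kJ/K (> 0, since η = 0.406 < η_Carnot = 0.485).

ΔS_univ ≈ 0.1957 kJ/K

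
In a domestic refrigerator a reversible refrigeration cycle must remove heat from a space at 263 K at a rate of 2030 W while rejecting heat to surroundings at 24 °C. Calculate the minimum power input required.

T_H = 24 °C → 24 + 273.15 = 297.15 K.
COP_R = T_C/(T_H − T_C) = 263.00/34.15 = 7.7013.
W = Q_C/COP_R = 2030/7.7013 = 263.6 W.

Ẇ_in ≈ 263.6 W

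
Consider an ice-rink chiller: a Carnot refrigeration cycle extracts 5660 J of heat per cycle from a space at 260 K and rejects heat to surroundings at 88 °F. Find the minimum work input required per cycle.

W_in ≈ 964 J

T_H = 88 °F → (88 − 32) × 5/9 = 31.11 °C = 304.26 K.
Carnot COP: COP_R = T_C/(T_H − T_C) = 260.00/44.26 = 5.8742.
W = Q_C/COP_R = 5660/5.8742 = 964 J.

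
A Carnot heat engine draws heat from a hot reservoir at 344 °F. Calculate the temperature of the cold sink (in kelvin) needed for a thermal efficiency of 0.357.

T_C ≈ 287 K

T_H = 344 °F → (344 − 32) × 5/9 = 173.33 °C = 446.48 K.
From η = 1 − T_C/T_H, T_C = T_H·(1 − η) = 446.48 × (1 − 0.357) = 287 K.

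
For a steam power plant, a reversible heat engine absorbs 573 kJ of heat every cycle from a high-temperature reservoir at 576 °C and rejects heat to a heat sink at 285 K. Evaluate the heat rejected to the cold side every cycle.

Q_C ≈ 192 kJ

T_H = 576 °C → 576 + 273.15 = 849.15 K.
Since the cycle is reversible, η = 1 − T_C/T_H = 1 − 285.00/849.15 = 0.6644.
For a reversible cycle Q_C/Q_H = T_C/T_H, so Q_C = 573 × 285.00/849.15 = 192 kJ.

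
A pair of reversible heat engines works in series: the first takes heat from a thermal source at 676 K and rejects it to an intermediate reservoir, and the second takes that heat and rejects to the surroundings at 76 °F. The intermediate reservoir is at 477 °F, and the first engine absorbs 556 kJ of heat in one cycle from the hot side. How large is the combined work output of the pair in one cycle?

T_C = 76 °F → (76 − 32) × 5/9 = 24.44 °C = 297.59 K.
Two reversible stages in series are equivalent to a single Carnot engine between T_H and T_C, so η_total = 1 − T_C/T_H = 1 − 297.59/676.00 = 0.5598.
W_total = η_total · Q_H = 0.5598 × 556 = 311 kJ.

W_total ≈ 311 kJ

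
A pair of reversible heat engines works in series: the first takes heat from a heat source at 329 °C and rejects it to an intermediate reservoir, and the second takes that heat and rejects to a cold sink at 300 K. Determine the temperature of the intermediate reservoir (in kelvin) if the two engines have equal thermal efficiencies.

T_m ≈ 425.0 K

T_H = 329 °C → 329 + 273.15 = 602.15 K.
Equal efficiencies require 1 − T_m/T_H = 1 − T_C/T_m, i.e. T_m/T_H = T_C/T_m, so T_m = √(T_H·T_C) = √(602.15 × 300.00) = 425.0 K.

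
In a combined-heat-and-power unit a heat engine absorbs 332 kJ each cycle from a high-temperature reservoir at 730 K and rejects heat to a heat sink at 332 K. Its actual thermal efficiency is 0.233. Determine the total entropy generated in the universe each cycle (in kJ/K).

W = η·Q_H = 0.233 × 332 = 77.36 kJ, so Q_C = Q_H − W = 254.6 kJ.
Entropy balance on the reservoirs: −Q_H/T_H = -0.4548 kJ/K, +Q_C/T_C = 0.7670 kJ/K.
ΔS_univ = −Q_H/T_H + Q_C/T_C = 0.312 kJ/K (> 0, since η = 0.233 < η_Carnot = 0.545).

ΔS_univ ≈ 0.312 kJ/K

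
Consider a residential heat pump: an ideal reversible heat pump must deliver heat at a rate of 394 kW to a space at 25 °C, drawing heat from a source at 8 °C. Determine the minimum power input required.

Ẇ_in ≈ 22.5 kW

T_H = 25 °C → 25 + 273.15 = 298.15 K.
T_C = 8 °C → 8 + 273.15 = 281.15 K.
For a reversible heat pump, COP_HP = T_H/(T_H − T_C) = 298.15/17.00 = 17.5382.
W = Q_H/COP_HP = 394/17.5382 = 22.5 kW.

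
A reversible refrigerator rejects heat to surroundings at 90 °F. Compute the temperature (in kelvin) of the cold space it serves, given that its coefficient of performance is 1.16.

T_H = 90 °F → (90 − 32) × 5/9 = 32.22 °C = 305.37 K.
COP_R = T_C/(T_H − T_C) ⇒ T_C = T_H·COP_R/(1 + COP_R) = 305.37 × 1.16/(1 + 1.16) = 164 K.

T_C ≈ 164 K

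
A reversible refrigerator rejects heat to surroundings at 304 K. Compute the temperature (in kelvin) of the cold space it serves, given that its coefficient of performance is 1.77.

T_C ≈ 194 K

COP_R = T_C/(T_H − T_C) ⇒ T_C = T_H·COP_R/(1 + COP_R) = 304.00 × 1.77/(1 + 1.77) = 194 K.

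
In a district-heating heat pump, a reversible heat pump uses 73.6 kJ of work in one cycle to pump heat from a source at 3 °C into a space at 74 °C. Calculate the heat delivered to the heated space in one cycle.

T_H = 74 °C → 74 + 273.15 = 347.15 K.
T_C = 3 °C → 3 + 273.15 = 276.15 K.
Reversible heating COP: COP_HP = T_H/(T_H − T_C) = 347.15/71.00 = 4.8894.
Q_H = COP_HP · W = 4.8894 × 73.6 = 360 kJ.

Q_H ≈ 360 kJ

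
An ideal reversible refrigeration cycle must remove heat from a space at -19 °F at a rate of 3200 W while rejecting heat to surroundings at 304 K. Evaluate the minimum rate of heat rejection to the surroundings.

Q̇_H ≈ 3970 W

T_C = -19 °F → (-19 − 32) × 5/9 = -28.33 °C = 244.82 K.
For a reversible cycle Q_H/Q_C = T_H/T_C, so Q_H = Q_C·T_H/T_C = 3200 × 304.00/244.82 = 3970 W.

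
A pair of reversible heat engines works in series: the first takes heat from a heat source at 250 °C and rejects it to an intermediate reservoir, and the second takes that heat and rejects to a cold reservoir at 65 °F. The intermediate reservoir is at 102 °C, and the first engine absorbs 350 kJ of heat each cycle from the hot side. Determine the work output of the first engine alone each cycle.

W₁ ≈ 99.0 kJ

T_H = 250 °C → 250 + 273.15 = 523.15 K.
T_C = 65 °F → (65 − 32) × 5/9 = 18.33 °C = 291.48 K.
T_m = 102 °C → 102 + 273.15 = 375.15 K.
First-stage efficiency η₁ = 1 − T_m/T_H = 1 − 375.15/523.15 = 0.2829.
W₁ = η₁·Q_H = 0.2829 × 350 = 99.0 kJ.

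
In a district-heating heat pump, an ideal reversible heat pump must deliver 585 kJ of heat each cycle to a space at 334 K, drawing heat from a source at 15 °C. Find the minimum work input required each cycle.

W_in ≈ 80.31 kJ

T_C = 15 °C → 15 + 273.15 = 288.15 K.
Reversible heating COP: COP_HP = T_H/(T_H − T_C) = 334.00/45.85 = 7.2846.
W = Q_H/COP_HP = 585/7.2846 = 80.31 kJ.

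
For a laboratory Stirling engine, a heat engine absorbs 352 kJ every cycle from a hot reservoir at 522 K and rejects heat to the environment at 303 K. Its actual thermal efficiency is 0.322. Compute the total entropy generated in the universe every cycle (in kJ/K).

ΔS_univ ≈ 0.113 kJ/K

W = η·Q_H = 0.322 × 352 = 113.3 kJ, so Q_C = Q_H − W = 238.7 kJ.
Reservoir entropy changes: ΔS_H = −Q_H/T_H = −352/522.00 = -0.6743 kJ/K and ΔS_C = +Q_C/T_C = 238.7/303.00 = 0.7876 kJ/K.
ΔS_univ = −Q_H/T_H + Q_C/T_C = 0.113 kJ/K (> 0, since η = 0.322 < η_Carnot = 0.420).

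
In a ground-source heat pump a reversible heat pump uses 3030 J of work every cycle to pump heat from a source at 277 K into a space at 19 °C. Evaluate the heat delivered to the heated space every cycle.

T_H = 19 °C → 19 + 273.15 = 292.15 K.
The Carnot heat-pump COP is COP_HP = T_H/(T_H − T_C) = 292.15/15.15 = 19.2838.
Q_H = COP_HP · W = 19.2838 × 3030 = 58430 J.

Q_H ≈ 58430 J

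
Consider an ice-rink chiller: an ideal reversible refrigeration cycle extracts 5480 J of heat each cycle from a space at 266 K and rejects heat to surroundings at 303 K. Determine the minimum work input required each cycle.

For a reversible refrigerator, COP_R = T_C/(T_H − T_C) = 266.00/37.00 = 7.1892.
W = Q_C/COP_R = 5480/7.1892 = 762.3 J.

W_in ≈ 762.3 J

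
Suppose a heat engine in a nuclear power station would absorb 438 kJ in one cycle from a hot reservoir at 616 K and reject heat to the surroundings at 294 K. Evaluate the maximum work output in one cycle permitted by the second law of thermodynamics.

W_max ≈ 229 kJ

The second-law ceiling is the Carnot efficiency, η_max = 1 − T_C/T_H = 1 − 294.00/616.00 = 0.5227.
W_max = η_max · Q_H = 0.5227 × 438 = 229 kJ.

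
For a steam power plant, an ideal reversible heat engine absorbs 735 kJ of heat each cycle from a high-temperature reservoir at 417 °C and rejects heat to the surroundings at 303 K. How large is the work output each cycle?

W ≈ 412 kJ

T_H = 417 °C → 417 + 273.15 = 690.15 K.
Carnot efficiency: η = 1 − T_C/T_H = 1 − 303.00/690.15 = 0.5610.
W = η·Q_H = 0.5610 × 735 = 412 kJ.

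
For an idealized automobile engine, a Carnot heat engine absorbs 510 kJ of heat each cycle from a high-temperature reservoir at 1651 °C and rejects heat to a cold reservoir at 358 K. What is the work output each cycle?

T_H = 1651 °C → 1651 + 273.15 = 1924.15 K.
Carnot efficiency: η = 1 − T_C/T_H = 1 − 358.00/1924.15 = 0.8139.
W = η·Q_H = 0.8139 × 510 = 415.1 kJ.

W ≈ 415.1 kJ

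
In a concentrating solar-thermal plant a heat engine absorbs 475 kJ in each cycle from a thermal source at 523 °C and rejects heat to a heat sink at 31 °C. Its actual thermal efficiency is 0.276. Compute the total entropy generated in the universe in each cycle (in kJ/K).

T_H = 523 °C → 523 + 273.15 = 796.15 K.
T_C = 31 °C → 31 + 273.15 = 304.15 K.
W = η·Q_H = 0.276 × 475 = 131.1 kJ, so Q_C = Q_H − W = 343.9 kJ.
Entropy balance on the reservoirs: −Q_H/T_H = -0.5966 kJ/K, +Q_C/T_C = 1.131 kJ/K.
ΔS_univ = −Q_H/T_H + Q_C/T_C = 0.534 kJ/K (> 0, since η = 0.276 < η_Carnot = 0.618).

ΔS_univ ≈ 0.534 kJ/K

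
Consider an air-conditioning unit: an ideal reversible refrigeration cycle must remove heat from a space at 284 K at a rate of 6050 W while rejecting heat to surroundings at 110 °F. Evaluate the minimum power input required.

T_H = 110 °F → (110 − 32) × 5/9 = 43.33 °C = 316.48 K.
Carnot COP: COP_R = T_C/(T_H − T_C) = 284.00/32.48 = 8.7429.
W = Q_C/COP_R = 6050/8.7429 = 692 W.

Ẇ_in ≈ 692 W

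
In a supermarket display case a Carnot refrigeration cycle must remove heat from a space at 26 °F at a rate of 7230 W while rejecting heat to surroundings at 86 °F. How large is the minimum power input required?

T_H = 86 °F → (86 − 32) × 5/9 = 30.00 °C = 303.15 K.
T_C = 26 °F → (26 − 32) × 5/9 = -3.33 °C = 269.82 K.
For a reversible refrigerator, COP_R = T_C/(T_H − T_C) = 269.82/33.33 = 8.0945.
W = Q_C/COP_R = 7230/8.0945 = 893.2 W.

Ẇ_in ≈ 893.2 W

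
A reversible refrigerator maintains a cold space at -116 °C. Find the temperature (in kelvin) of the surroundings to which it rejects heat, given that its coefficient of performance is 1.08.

T_C = -116 °C → -116 + 273.15 = 157.15 K.
COP_R = T_C/(T_H − T_C) ⇒ T_H = T_C·(1 + 1/COP_R) = 157.15 × (1 + 1/1.08) = 303 K.

T_H ≈ 303 K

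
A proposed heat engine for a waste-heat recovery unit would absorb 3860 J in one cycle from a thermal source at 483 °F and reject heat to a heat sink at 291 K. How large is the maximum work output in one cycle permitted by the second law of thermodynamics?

W_max ≈ 1720 J

T_H = 483 °F → (483 − 32) × 5/9 = 250.56 °C = 523.71 K.
The second-law ceiling is the Carnot efficiency, η_max = 1 − T_C/T_H = 1 − 291.00/523.71 = 0.4443.
W_max = η_max · Q_H = 0.4443 × 3860 = 1720 J.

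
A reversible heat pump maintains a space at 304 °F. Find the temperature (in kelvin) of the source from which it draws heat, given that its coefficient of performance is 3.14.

T_H = 304 °F → (304 − 32) × 5/9 = 151.11 °C = 424.26 K.
COP_HP = T_H/(T_H − T_C) ⇒ T_C = T_H·(COP_HP − 1)/COP_HP = 424.26 × (3.14 − 1)/3.14 = 289 K.

T_C ≈ 289 K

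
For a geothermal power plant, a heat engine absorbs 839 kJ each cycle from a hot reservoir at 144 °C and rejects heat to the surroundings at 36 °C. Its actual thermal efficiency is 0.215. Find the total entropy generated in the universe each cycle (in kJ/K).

ΔS_univ ≈ 0.119 kJ/K

T_H = 144 °C → 144 + 273.15 = 417.15 K.
T_C = 36 °C → 36 + 273.15 = 309.15 K.
W = η·Q_H = 0.215 × 839 = 180.4 kJ, so Q_C = Q_H − W = 658.6 kJ.
Reservoir entropy changes: ΔS_H = −Q_H/T_H = −839/417.15 = -2.011 kJ/K and ΔS_C = +Q_C/T_C = 658.6/309.15 = 2.130 kJ/K.
ΔS_univ = −Q_H/T_H + Q_C/T_C = 0.119 kJ/K (> 0, since η = 0.215 < η_Carnot = 0.259).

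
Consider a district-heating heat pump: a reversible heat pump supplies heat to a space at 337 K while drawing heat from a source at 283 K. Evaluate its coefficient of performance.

COP_HP = T_H/(T_H − T_C) = 337.00/(337.00 − 283.00) = 6.24.

COP_HP ≈ 6.24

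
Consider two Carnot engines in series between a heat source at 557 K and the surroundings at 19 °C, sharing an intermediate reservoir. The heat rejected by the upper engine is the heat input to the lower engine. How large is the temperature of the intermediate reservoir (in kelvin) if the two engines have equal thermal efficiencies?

T_m ≈ 403 K

T_C = 19 °C → 19 + 273.15 = 292.15 K.
Equal efficiencies require 1 − T_m/T_H = 1 − T_C/T_m, i.e. T_m/T_H = T_C/T_m, so T_m = √(T_H·T_C) = √(557.00 × 292.15) = 403 K.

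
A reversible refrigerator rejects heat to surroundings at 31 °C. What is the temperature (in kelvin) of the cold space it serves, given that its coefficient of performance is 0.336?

T_H = 31 °C → 31 + 273.15 = 304.15 K.
COP_R = T_C/(T_H − T_C) ⇒ T_C = T_H·COP_R/(1 + COP_R) = 304.15 × 0.336/(1 + 0.336) = 76.5 K.

T_C ≈ 76.5 K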